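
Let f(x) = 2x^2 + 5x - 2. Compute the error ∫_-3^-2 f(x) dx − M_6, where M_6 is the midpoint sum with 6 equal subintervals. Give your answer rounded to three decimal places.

Exact integral: ∫_-3^-2 f(x) dx ≈ -1.83333.
M_6 ≈ -1.83796.
Error ≈ -1.83333 − (-1.83796) ≈ 0.005.

0.005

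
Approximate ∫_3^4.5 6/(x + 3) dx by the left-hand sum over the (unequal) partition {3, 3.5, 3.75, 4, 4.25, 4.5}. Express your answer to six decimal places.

Subinterval widths: 0.5, 0.25, 0.25, 0.25, 0.25.
Left endpoints: 3, 3.5, 3.75, 4, 4.25.
f(3) = 1, f(3.5) = 12/13, f(3.75) = 8/9, f(4) = 6/7, f(4.25) = 24/29.
Sum = Σ Δx_i · f(x_i).
Sum ≈ 1.374174.

1.374174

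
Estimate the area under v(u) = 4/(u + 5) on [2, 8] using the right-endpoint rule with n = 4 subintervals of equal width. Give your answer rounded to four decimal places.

Δu = (8 − 2)/4 = 1.5.
Right endpoints: 3.5, 5, 6.5, 8.
v(3.5) = 8/17, v(5) = 0.4, v(6.5) = 8/23, v(8) = 4/13.
Sum = Δu · [v(3.5) + v(5) + v(6.5) + v(8)].
Sum ≈ 2.2892.

2.2892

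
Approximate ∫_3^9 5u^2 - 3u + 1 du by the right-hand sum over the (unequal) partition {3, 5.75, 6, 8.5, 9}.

1482.046875

Subinterval widths: 2.75, 0.25, 2.5, 0.5.
Right endpoints: 5.75, 6, 8.5, 9.
f(5.75) = 149.0625, f(6) = 163, f(8.5) = 336.75, f(9) = 379.
Sum = Σ Δu_i · f(u_i).
Sum = 1482.046875.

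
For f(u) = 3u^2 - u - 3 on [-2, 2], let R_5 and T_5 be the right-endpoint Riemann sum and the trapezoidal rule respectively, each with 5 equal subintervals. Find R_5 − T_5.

-1.6

R_5 = 3.68.
T_5 = 5.28.
R_5 − T_5 = -1.6.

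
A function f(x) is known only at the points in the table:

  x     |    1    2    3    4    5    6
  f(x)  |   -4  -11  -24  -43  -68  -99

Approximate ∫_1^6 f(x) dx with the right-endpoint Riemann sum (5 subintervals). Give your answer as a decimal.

-245

Δx = 1.
Sum = 1·[(-11) + (-24) + (-43) + (-68) + (-99)] = -245.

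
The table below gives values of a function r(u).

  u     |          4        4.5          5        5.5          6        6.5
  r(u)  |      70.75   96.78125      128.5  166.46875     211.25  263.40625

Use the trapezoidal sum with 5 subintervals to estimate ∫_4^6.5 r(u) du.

385.0390625

Δu = 0.5.
T_5 = (0.5/2)·[70.75 + 2·96.78125 + 2·128.5 + 2·166.46875 + 2·211.25 + 263.40625] = 385.0390625.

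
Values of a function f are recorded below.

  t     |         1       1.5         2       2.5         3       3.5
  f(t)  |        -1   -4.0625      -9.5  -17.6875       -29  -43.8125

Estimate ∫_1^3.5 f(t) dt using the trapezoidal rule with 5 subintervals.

-41.328125

Δt = 0.5.
T_5 = (0.5/2)·[(-1) + 2·(-4.0625) + 2·(-9.5) + 2·(-17.6875) + 2·(-29) + (-43.8125)] = -41.328125.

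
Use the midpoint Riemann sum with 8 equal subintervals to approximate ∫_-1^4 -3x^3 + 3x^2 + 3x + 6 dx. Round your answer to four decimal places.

-72.0410

Δx = (4 − (-1))/8 = 0.625.
Midpoints: -0.6875, -0.0625, 0.5625, 1.1875, 1.8125, 2.4375, 3.0625, 3.6875.
f(-0.6875) = 25929/4096, f(-0.0625) = 23859/4096, f(0.5625) = 33189/4096, f(1.1875) = 35919/4096, f(1.8125) = 14049/4096, f(2.4375) = -50421/4096, f(3.0625) = -175491/4096, f(3.6875) = -379161/4096.
Sum = Δx · [f(-0.6875) + f(-0.0625) + f(0.5625) + ...].
Sum ≈ -72.0410.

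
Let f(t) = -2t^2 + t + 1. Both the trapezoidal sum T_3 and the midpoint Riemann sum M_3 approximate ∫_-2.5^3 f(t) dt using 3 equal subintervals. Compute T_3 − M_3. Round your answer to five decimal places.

T_3 ≈ -27.7037037.
M_3 ≈ -18.4606481.
T_3 − M_3 ≈ -9.24306.

-9.24306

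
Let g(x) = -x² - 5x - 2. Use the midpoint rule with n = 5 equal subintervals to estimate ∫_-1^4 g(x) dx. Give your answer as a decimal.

Δx = (4 − (-1))/5 = 1.
Midpoints: -0.5, 0.5, 1.5, 2.5, 3.5.
g(-0.5) = 0.25, g(0.5) = -4.75, g(1.5) = -11.75, g(2.5) = -20.75, g(3.5) = -31.75.
Sum = Δx · [g(-0.5) + g(0.5) + g(1.5) + g(2.5) + g(3.5)].
Sum = -68.75.

-68.75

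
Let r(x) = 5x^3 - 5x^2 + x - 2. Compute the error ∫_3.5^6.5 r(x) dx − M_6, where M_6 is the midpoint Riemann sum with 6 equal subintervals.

4.375

Exact integral: ∫_3.5^6.5 r(x) dx = 1666.5.
M_6 = 1662.125.
Error = 1666.5 − 1662.125 = 4.375.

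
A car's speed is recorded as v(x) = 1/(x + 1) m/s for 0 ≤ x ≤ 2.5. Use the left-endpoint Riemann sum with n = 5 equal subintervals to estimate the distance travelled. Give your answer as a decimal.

Δx = (2.5 − 0)/5 = 0.5.
Left endpoints: 0, 0.5, 1, 1.5, 2.
v(0) = 1, v(0.5) = 2/3, v(1) = 0.5, v(1.5) = 0.4, v(2) = 1/3.
Sum = Δx · [v(0) + v(0.5) + v(1) + v(1.5) + v(2)].
Sum = 1.45.

1.45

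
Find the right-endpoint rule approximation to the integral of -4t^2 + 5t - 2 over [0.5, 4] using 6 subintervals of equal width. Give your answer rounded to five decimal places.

Δt = (4 − 0.5)/6 = 7/12.
Right endpoints: 13/12, 5/3, 2.25, 17/6, 41/12, 4.
f(13/12) = -23/18, f(5/3) = -43/9, f(2.25) = -11, f(17/6) = -359/18, f(41/12) = -569/18, f(4) = -46.
Sum = Δt · [f(13/12) + f(5/3) + f(2.25) + ...].
Sum ≈ -66.85648.

-66.85648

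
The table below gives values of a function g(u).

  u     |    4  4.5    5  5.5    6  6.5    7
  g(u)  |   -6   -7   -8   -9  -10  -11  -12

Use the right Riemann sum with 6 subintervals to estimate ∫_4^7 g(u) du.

Δu = 0.5.
Sum = 0.5·[(-7) + (-8) + (-9) + (-10) + (-11) + (-12)] = -28.5.

-28.5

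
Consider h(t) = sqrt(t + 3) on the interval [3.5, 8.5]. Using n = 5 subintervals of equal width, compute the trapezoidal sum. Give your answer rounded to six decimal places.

14.947003

Δt = (8.5 − 3.5)/5 = 1.
h(3.5) ≈ 2.549510, h(4.5) ≈ 2.738613, h(5.5) ≈ 2.915476, h(6.5) ≈ 3.082207, h(7.5) ≈ 3.240370, h(8.5) ≈ 3.391165.
T_5 = (Δt/2)·[h(t_0) + 2h(t_1) + ... + 2h(t_{4}) + h(t_5)].
Sum ≈ 14.947003.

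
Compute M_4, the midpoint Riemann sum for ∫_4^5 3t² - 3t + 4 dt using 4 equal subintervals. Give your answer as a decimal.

Δt = (5 − 4)/4 = 0.25.
Midpoints: 4.125, 4.375, 4.625, 4.875.
f(4.125) = 42.671875, f(4.375) = 48.296875, f(4.625) = 54.296875, f(4.875) = 60.671875.
Sum = Δt · [f(4.125) + f(4.375) + f(4.625) + f(4.875)].
Sum = 51.484375.

51.484375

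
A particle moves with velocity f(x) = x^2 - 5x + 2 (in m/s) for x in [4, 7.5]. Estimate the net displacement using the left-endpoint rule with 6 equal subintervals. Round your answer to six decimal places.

19.229745

Δx = (7.5 − 4)/6 = 7/12.
Left endpoints: 4, 55/12, 31/6, 5.75, 19/3, 83/12.
f(4) = -2, f(55/12) = 13/144, f(31/6) = 103/36, f(5.75) = 6.3125, f(19/3) = 94/9, f(83/12) = 2197/144.
Sum = Δx · [f(4) + f(55/12) + f(31/6) + ...].
Sum ≈ 19.229745.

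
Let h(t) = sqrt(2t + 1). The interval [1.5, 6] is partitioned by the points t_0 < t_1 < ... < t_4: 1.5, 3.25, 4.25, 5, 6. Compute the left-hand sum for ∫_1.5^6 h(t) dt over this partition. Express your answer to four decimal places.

Subinterval widths: 1.75, 1, 0.75, 1.
Left endpoints: 1.5, 3.25, 4.25, 5.
h(1.5) ≈ 2.0000, h(3.25) ≈ 2.7386, h(4.25) ≈ 3.0822, h(5) ≈ 3.3166.
Sum = Σ Δt_i · h(t_i).
Sum ≈ 11.8669.

11.8669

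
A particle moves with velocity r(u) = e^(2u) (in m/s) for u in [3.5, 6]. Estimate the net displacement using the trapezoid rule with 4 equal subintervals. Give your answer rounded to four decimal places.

91089.4334

Δu = (6 − 3.5)/4 = 0.625.
r(3.5) ≈ 1096.6332, r(4.125) ≈ 3827.6258, r(4.75) ≈ 13359.7268, r(5.375) ≈ 46630.0285, r(6) ≈ 162754.7914.
T_4 = (Δu/2)·[r(u_0) + 2r(u_1) + 2r(u_2) + 2r(u_3) + r(u_4)].
Sum ≈ 91089.4334.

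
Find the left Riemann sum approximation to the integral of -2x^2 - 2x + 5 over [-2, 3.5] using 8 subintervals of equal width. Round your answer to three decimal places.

-6.080

Δx = (3.5 − (-2))/8 = 0.6875.
Left endpoints: -2, -1.3125, -0.625, 0.0625, 0.75, 1.4375, 2.125, 2.8125.
f(-2) = 1, f(-1.3125) = 4.1796875, f(-0.625) = 5.46875, f(0.0625) = 4.8671875, f(0.75) = 2.375, f(1.4375) = -2.0078125, f(2.125) = -8.28125, f(2.8125) = -16.4453125.
Sum = Δx · [f(-2) + f(-1.3125) + f(-0.625) + ...].
Sum ≈ -6.080.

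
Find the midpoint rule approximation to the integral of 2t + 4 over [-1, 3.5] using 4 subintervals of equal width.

29.25

Δt = (3.5 − (-1))/4 = 1.125.
Midpoints: -0.4375, 0.6875, 1.8125, 2.9375.
f(-0.4375) = 3.125, f(0.6875) = 5.375, f(1.8125) = 7.625, f(2.9375) = 9.875.
Sum = Δt · [f(-0.4375) + f(0.6875) + f(1.8125) + f(2.9375)].
Sum = 29.25.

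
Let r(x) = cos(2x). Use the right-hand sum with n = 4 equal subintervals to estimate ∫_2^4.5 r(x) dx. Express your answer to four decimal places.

0.4258

Δx = (4.5 − 2)/4 = 0.625.
Right endpoints: 2.625, 3.25, 3.875, 4.5.
r(2.625) ≈ 0.5121, r(3.25) ≈ 0.9766, r(3.875) ≈ 0.1038, r(4.5) ≈ -0.9111.
Sum = Δx · [r(2.625) + r(3.25) + r(3.875) + r(4.5)].
Sum ≈ 0.4258.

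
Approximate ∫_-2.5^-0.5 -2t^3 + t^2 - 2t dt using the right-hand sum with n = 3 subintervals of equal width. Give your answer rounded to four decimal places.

Δt = (-0.5 − (-2.5))/3 = 2/3.
Right endpoints: -11/6, -7/6, -0.5.
f(-11/6) = 1045/54, f(-7/6) = 371/54, f(-0.5) = 1.5.
Sum = Δt · [f(-11/6) + f(-7/6) + f(-0.5)].
Sum ≈ 18.4815.

18.4815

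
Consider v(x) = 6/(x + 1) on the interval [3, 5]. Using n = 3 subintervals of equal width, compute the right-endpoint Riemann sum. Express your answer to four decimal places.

2.2738

Δx = (5 − 3)/3 = 2/3.
Right endpoints: 11/3, 13/3, 5.
v(11/3) = 9/7, v(13/3) = 1.125, v(5) = 1.
Sum = Δx · [v(11/3) + v(13/3) + v(5)].
Sum ≈ 2.2738.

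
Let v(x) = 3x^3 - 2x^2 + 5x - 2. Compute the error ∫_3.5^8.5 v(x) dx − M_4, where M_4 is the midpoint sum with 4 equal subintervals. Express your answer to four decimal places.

Exact integral: ∫_3.5^8.5 v(x) dx ≈ 3561.666667.
M_4 = 3527.8125.
Error ≈ 3561.666667 − 3527.8125 ≈ 33.8542.

33.8542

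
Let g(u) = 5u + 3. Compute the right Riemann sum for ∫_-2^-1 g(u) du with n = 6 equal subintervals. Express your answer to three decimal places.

Δu = (-1 − (-2))/6 = 1/6.
Right endpoints: -11/6, -5/3, -1.5, -4/3, -7/6, -1.
g(-11/6) = -37/6, g(-5/3) = -16/3, g(-1.5) = -4.5, g(-4/3) = -11/3, g(-7/6) = -17/6, g(-1) = -2.
Sum = Δu · [g(-11/6) + g(-5/3) + g(-1.5) + ...].
Sum ≈ -4.083.

-4.083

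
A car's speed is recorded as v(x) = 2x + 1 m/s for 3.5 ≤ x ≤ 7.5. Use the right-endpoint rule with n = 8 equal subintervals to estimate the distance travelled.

Δx = (7.5 − 3.5)/8 = 0.5.
Right endpoints: 4, 4.5, 5, 5.5, 6, 6.5, 7, 7.5.
v(4) = 9, v(4.5) = 10, v(5) = 11, v(5.5) = 12, v(6) = 13, v(6.5) = 14, v(7) = 15, v(7.5) = 16.
Sum = Δx · [v(4) + v(4.5) + v(5) + ...].
Sum = 50.

50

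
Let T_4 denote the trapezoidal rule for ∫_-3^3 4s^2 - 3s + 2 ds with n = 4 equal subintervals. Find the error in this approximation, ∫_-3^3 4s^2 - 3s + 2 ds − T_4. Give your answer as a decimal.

-9

Exact integral: ∫_-3^3 f(s) ds = 84.
T_4 = 93.
Error = 84 − 93 = -9.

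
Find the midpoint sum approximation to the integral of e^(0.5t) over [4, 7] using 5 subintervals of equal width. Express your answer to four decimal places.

51.2603

Δt = (7 − 4)/5 = 0.6.
Midpoints: 4.3, 4.9, 5.5, 6.1, 6.7.
f(4.3) ≈ 8.5849, f(4.9) ≈ 11.5883, f(5.5) ≈ 15.6426, f(6.1) ≈ 21.1153, f(6.7) ≈ 28.5027.
Sum = Δt · [f(4.3) + f(4.9) + f(5.5) + f(6.1) + f(6.7)].
Sum ≈ 51.2603.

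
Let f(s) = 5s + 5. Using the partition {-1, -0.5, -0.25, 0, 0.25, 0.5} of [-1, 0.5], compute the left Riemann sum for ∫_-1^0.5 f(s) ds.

4.375

Subinterval widths: 0.5, 0.25, 0.25, 0.25, 0.25.
Left endpoints: -1, -0.5, -0.25, 0, 0.25.
f(-1) = 0, f(-0.5) = 2.5, f(-0.25) = 3.75, f(0) = 5, f(0.25) = 6.25.
Sum = Σ Δs_i · f(s_i).
Sum = 4.375.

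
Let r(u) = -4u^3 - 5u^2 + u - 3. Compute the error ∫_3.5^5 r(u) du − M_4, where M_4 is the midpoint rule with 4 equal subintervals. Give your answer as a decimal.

-0.984375

Exact integral: ∫_3.5^5 r(u) du = -609.9375.
M_4 = -608.953125.
Error = -609.9375 − (-608.953125) = -0.984375.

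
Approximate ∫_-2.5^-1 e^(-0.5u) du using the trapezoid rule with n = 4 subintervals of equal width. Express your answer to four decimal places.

3.6940

Δu = (-1 − (-2.5))/4 = 0.375.
f(-2.5) ≈ 3.4903, f(-2.125) ≈ 2.8936, f(-1.75) ≈ 2.3989, f(-1.375) ≈ 1.9887, f(-1) ≈ 1.6487.
T_4 = (Δu/2)·[f(u_0) + 2f(u_1) + 2f(u_2) + 2f(u_3) + f(u_4)].
Sum ≈ 3.6940.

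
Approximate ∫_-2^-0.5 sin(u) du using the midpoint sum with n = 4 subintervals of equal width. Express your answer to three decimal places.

Δu = (-0.5 − (-2))/4 = 0.375.
Midpoints: -1.8125, -1.4375, -1.0625, -0.6875.
f(-1.8125) ≈ -0.971, f(-1.4375) ≈ -0.991, f(-1.0625) ≈ -0.874, f(-0.6875) ≈ -0.635.
Sum = Δu · [f(-1.8125) + f(-1.4375) + f(-1.0625) + f(-0.6875)].
Sum ≈ -1.301.

-1.301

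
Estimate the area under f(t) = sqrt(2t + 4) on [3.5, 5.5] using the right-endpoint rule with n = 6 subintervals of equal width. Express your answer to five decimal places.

7.29628

Δt = (5.5 − 3.5)/6 = 1/3.
Right endpoints: 23/6, 25/6, 4.5, 29/6, 31/6, 5.5.
f(23/6) ≈ 3.41565, f(25/6) ≈ 3.51188, f(4.5) ≈ 3.60555, f(29/6) ≈ 3.69685, f(31/6) ≈ 3.78594, f(5.5) ≈ 3.87298.
Sum = Δt · [f(23/6) + f(25/6) + f(4.5) + ...].
Sum ≈ 7.29628.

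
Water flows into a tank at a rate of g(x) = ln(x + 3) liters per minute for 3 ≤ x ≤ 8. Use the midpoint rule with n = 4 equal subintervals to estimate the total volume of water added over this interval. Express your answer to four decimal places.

10.6312

Δx = (8 − 3)/4 = 1.25.
Midpoints: 3.625, 4.875, 6.125, 7.375.
g(3.625) ≈ 1.8909, g(4.875) ≈ 2.0637, g(6.125) ≈ 2.2110, g(7.375) ≈ 2.3394.
Sum = Δx · [g(3.625) + g(4.875) + g(6.125) + g(7.375)].
Sum ≈ 10.6312.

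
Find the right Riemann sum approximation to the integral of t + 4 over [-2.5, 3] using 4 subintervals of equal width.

27.15625

Δt = (3 − (-2.5))/4 = 1.375.
Right endpoints: -1.125, 0.25, 1.625, 3.
f(-1.125) = 2.875, f(0.25) = 4.25, f(1.625) = 5.625, f(3) = 7.
Sum = Δt · [f(-1.125) + f(0.25) + f(1.625) + f(3)].
Sum = 27.15625.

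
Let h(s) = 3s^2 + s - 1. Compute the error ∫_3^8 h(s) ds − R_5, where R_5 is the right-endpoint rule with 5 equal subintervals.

Exact integral: ∫_3^8 h(s) ds = 507.5.
R_5 = 595.
Error = 507.5 − 595 = -87.5.

-87.5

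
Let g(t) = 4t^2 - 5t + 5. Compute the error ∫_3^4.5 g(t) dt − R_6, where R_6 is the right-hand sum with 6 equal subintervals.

-4.75

Exact integral: ∫_3^4.5 g(t) dt = 64.875.
R_6 = 69.625.
Error = 64.875 − 69.625 = -4.75.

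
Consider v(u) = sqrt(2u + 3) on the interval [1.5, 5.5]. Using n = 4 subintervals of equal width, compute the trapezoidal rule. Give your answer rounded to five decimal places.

Δu = (5.5 − 1.5)/4 = 1.
v(1.5) ≈ 2.44949, v(2.5) ≈ 2.82843, v(3.5) ≈ 3.16228, v(4.5) ≈ 3.46410, v(5.5) ≈ 3.74166.
T_4 = (Δu/2)·[v(u_0) + 2v(u_1) + 2v(u_2) + 2v(u_3) + v(u_4)].
Sum ≈ 12.55038.

12.55038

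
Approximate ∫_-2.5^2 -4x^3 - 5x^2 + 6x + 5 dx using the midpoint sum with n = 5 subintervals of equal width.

Δx = (2 − (-2.5))/5 = 0.9.
Midpoints: -2.05, -1.15, -0.25, 0.65, 1.55.
f(-2.05) = 6.148, f(-1.15) = -2.429, f(-0.25) = 3.25, f(0.65) = 5.689, f(1.55) = -12.608.
Sum = Δx · [f(-2.05) + f(-1.15) + f(-0.25) + f(0.65) + f(1.55)].
Sum = 0.045.

0.045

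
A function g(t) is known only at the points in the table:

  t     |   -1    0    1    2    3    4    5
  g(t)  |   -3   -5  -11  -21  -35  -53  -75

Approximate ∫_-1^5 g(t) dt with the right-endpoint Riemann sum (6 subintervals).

Δt = 1.
Sum = 1·[(-5) + (-11) + (-21) + (-35) + (-53) + (-75)] = -200.

-200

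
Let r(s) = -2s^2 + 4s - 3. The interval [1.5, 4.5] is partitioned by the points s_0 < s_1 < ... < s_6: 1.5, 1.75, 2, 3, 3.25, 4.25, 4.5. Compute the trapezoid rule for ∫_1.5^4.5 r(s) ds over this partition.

Subinterval widths: 0.25, 0.25, 1, 0.25, 1, 0.25.
r(1.5) = -1.5, r(1.75) = -2.125, r(2) = -3, r(3) = -9, r(3.25) = -11.125, r(4.25) = -22.125, r(4.5) = -25.5.
On each subinterval the trapezoid contributes (Δs_i/2)·[r(s_{i-1}) + r(s_i)].
Sum = -32.1875.

-32.1875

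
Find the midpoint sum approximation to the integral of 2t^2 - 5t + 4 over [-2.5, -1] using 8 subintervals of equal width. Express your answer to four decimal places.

Δt = (-1 − (-2.5))/8 = 0.1875.
Midpoints: -2.40625, -2.21875, -2.03125, -1.84375, -1.65625, -1.46875, -1.28125, -1.09375.
f(-2.40625) = 14137/512, f(-2.21875) = 12769/512, f(-2.03125) = 11473/512, f(-1.84375) = 10249/512, f(-1.65625) = 9097/512, f(-1.46875) = 8017/512, f(-1.28125) = 7009/512, f(-1.09375) = 6073/512.
Sum = Δt · [f(-2.40625) + f(-2.21875) + f(-2.03125) + ...].
Sum ≈ 28.8662.

28.8662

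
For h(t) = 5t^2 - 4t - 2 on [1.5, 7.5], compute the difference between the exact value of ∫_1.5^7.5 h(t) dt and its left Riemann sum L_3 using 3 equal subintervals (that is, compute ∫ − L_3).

Exact integral: ∫_1.5^7.5 h(t) dt = 577.5.
L_3 = 351.5.
Error = 577.5 − 351.5 = 226.

226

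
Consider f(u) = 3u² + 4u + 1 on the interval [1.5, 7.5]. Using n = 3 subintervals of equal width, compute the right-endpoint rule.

Δu = (7.5 − 1.5)/3 = 2.
Right endpoints: 3.5, 5.5, 7.5.
f(3.5) = 51.75, f(5.5) = 113.75, f(7.5) = 199.75.
Sum = Δu · [f(3.5) + f(5.5) + f(7.5)].
Sum = 730.5.

730.5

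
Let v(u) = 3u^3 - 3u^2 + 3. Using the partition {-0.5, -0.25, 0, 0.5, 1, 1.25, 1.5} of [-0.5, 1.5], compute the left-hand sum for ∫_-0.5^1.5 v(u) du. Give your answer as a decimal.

5.765625

Subinterval widths: 0.25, 0.25, 0.5, 0.5, 0.25, 0.25.
Left endpoints: -0.5, -0.25, 0, 0.5, 1, 1.25.
v(-0.5) = 1.875, v(-0.25) = 2.765625, v(0) = 3, v(0.5) = 2.625, v(1) = 3, v(1.25) = 4.171875.
Sum = Σ Δu_i · v(u_i).
Sum = 5.765625.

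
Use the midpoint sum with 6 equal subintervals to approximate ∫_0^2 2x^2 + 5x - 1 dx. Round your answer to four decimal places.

13.2963

Δx = (2 − 0)/6 = 1/3.
Midpoints: 1/6, 0.5, 5/6, 7/6, 1.5, 11/6.
f(1/6) = -1/9, f(0.5) = 2, f(5/6) = 41/9, f(7/6) = 68/9, f(1.5) = 11, f(11/6) = 134/9.
Sum = Δx · [f(1/6) + f(0.5) + f(5/6) + ...].
Sum ≈ 13.2963.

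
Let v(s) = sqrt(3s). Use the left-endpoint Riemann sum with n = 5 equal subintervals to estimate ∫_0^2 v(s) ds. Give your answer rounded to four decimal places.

Δs = (2 − 0)/5 = 0.4.
Left endpoints: 0, 0.4, 0.8, 1.2, 1.6.
v(0) ≈ 0.0000, v(0.4) ≈ 1.0954, v(0.8) ≈ 1.5492, v(1.2) ≈ 1.8974, v(1.6) ≈ 2.1909.
Sum = Δs · [v(0) + v(0.4) + v(0.8) + v(1.2) + v(1.6)].
Sum ≈ 2.6932.

2.6932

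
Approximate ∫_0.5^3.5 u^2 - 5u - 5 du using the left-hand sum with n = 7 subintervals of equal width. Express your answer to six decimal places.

Δu = (3.5 − 0.5)/7 = 3/7.
Left endpoints: 0.5, 13/14, 19/14, 25/14, 31/14, 37/14, 43/14.
f(0.5) = -7.25, f(13/14) = -1721/196, f(19/14) = -1949/196, f(25/14) = -2105/196, f(31/14) = -2189/196, f(37/14) = -2201/196, f(43/14) = -2141/196.
Sum = Δu · [f(0.5) + f(13/14) + f(19/14) + ...].
Sum ≈ -30.015306.

-30.015306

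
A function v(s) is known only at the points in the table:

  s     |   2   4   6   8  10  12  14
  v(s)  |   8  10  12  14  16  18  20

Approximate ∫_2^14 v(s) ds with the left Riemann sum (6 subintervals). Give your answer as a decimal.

Δs = 2.
Sum = 2·[8 + 10 + 12 + 14 + 16 + 18] = 156.

156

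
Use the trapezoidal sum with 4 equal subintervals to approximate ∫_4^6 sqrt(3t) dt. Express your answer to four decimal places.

Δt = (6 − 4)/4 = 0.5.
f(4) ≈ 3.4641, f(4.5) ≈ 3.6742, f(5) ≈ 3.8730, f(5.5) ≈ 4.0620, f(6) ≈ 4.2426.
T_4 = (Δt/2)·[f(t_0) + 2f(t_1) + 2f(t_2) + 2f(t_3) + f(t_4)].
Sum ≈ 7.7313.

7.7313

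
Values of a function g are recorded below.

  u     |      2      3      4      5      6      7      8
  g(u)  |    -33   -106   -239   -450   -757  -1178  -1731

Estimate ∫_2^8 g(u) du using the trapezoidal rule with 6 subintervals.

Δu = 1.
T_6 = (1/2)·[(-33) + 2·(-106) + 2·(-239) + 2·(-450) + 2·(-757) + 2·(-1178) + (-1731)] = -3612.

-3612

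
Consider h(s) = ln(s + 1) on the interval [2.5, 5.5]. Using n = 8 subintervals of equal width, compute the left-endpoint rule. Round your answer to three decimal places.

4.664

Δs = (5.5 − 2.5)/8 = 0.375.
Left endpoints: 2.5, 2.875, 3.25, 3.625, 4, 4.375, 4.75, 5.125.
h(2.5) ≈ 1.253, h(2.875) ≈ 1.355, h(3.25) ≈ 1.447, h(3.625) ≈ 1.531, h(4) ≈ 1.609, h(4.375) ≈ 1.682, h(4.75) ≈ 1.749, h(5.125) ≈ 1.812.
Sum = Δs · [h(2.5) + h(2.875) + h(3.25) + ...].
Sum ≈ 4.664.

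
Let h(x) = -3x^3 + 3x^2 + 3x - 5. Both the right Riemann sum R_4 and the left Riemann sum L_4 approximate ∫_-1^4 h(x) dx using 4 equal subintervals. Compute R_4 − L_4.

R_4 = -226.796875.
L_4 = -58.046875.
R_4 − L_4 = -168.75.

-168.75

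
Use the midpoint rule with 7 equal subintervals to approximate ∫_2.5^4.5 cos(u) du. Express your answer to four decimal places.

-1.5814

Δu = (4.5 − 2.5)/7 = 2/7.
Midpoints: 37/14, 41/14, 45/14, 3.5, 53/14, 57/14, 61/14.
f(37/14) ≈ -0.8782, f(41/14) ≈ -0.9774, f(45/14) ≈ -0.9974, f(3.5) ≈ -0.9365, f(53/14) ≈ -0.7996, f(57/14) ≈ -0.5980, f(61/14) ≈ -0.3478.
Sum = Δu · [f(37/14) + f(41/14) + f(45/14) + ...].
Sum ≈ -1.5814.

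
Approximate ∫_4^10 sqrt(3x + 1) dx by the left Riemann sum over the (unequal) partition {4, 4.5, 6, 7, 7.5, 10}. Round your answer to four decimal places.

Subinterval widths: 0.5, 1.5, 1, 0.5, 2.5.
Left endpoints: 4, 4.5, 6, 7, 7.5.
f(4) ≈ 3.6056, f(4.5) ≈ 3.8079, f(6) ≈ 4.3589, f(7) ≈ 4.6904, f(7.5) ≈ 4.8477.
Sum = Σ Δx_i · f(x_i).
Sum ≈ 26.3379.

26.3379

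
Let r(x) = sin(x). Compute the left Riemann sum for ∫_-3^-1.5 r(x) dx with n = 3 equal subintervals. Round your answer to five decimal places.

-0.82444

Δx = (-1.5 − (-3))/3 = 0.5.
Left endpoints: -3, -2.5, -2.
r(-3) ≈ -0.14112, r(-2.5) ≈ -0.59847, r(-2) ≈ -0.90930.
Sum = Δx · [r(-3) + r(-2.5) + r(-2)].
Sum ≈ -0.82444.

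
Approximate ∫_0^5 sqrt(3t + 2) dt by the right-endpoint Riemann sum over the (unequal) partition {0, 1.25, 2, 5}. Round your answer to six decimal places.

Subinterval widths: 1.25, 0.75, 3.
Right endpoints: 1.25, 2, 5.
f(1.25) ≈ 2.397916, f(2) ≈ 2.828427, f(5) ≈ 4.123106.
Sum = Σ Δt_i · f(t_i).
Sum ≈ 17.488032.

17.488032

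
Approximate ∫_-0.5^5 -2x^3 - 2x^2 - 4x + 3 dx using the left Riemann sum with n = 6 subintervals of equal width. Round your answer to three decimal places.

-293.356

Δx = (5 − (-0.5))/6 = 11/12.
Left endpoints: -0.5, 5/12, 4/3, 2.25, 19/6, 49/12.
f(-0.5) = 4.75, f(5/12) = 727/864, f(4/3) = -287/27, f(2.25) = -38.90625, f(19/6) = -10069/108, f(49/12) = -157981/864.
Sum = Δx · [f(-0.5) + f(5/12) + f(4/3) + ...].
Sum ≈ -293.356.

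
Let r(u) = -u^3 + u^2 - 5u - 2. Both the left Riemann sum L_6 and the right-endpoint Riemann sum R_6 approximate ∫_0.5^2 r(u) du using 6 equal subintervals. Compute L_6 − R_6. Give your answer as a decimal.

2.90625

L_6 = -12.32421875.
R_6 = -15.23046875.
L_6 − R_6 = 2.90625.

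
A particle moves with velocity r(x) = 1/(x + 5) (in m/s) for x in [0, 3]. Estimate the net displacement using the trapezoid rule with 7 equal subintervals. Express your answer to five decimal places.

Δx = (3 − 0)/7 = 3/7.
r(0) = 0.2, r(3/7) = 7/38, r(6/7) = 7/41, r(9/7) = 7/44, r(12/7) = 7/47, r(15/7) = 0.14, r(18/7) = 7/53, r(3) = 0.125.
T_7 = (Δx/2)·[r(x_0) + 2r(x_1) + ... + 2r(x_{6}) + r(x_7)].
Sum ≈ 0.47038.

0.47038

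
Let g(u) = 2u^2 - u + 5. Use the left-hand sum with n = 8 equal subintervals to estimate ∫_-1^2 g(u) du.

19.078125

Δu = (2 − (-1))/8 = 0.375.
Left endpoints: -1, -0.625, -0.25, 0.125, 0.5, 0.875, 1.25, 1.625.
g(-1) = 8, g(-0.625) = 6.40625, g(-0.25) = 5.375, g(0.125) = 4.90625, g(0.5) = 5, g(0.875) = 5.65625, g(1.25) = 6.875, g(1.625) = 8.65625.
Sum = Δu · [g(-1) + g(-0.625) + g(-0.25) + ...].
Sum = 19.078125.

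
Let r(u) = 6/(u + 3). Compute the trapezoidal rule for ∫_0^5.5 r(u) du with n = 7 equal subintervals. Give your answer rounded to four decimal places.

Δu = (5.5 − 0)/7 = 11/14.
r(0) = 2, r(11/14) = 84/53, r(11/7) = 1.3125, r(33/14) = 1.12, r(22/7) = 42/43, r(55/14) = 84/97, r(33/7) = 7/9, r(5.5) = 12/17.
T_7 = (Δu/2)·[r(u_0) + 2r(u_1) + ... + 2r(u_{6}) + r(u_7)].
Sum ≈ 6.2785.

6.2785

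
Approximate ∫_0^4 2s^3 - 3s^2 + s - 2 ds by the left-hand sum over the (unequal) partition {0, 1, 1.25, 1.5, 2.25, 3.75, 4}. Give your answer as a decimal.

Subinterval widths: 1, 0.25, 0.25, 0.75, 1.5, 0.25.
Left endpoints: 0, 1, 1.25, 1.5, 2.25, 3.75.
f(0) = -2, f(1) = -2, f(1.25) = -1.53125, f(1.5) = -0.5, f(2.25) = 7.84375, f(3.75) = 65.03125.
Sum = Σ Δs_i · f(s_i).
Sum = 24.765625.

24.765625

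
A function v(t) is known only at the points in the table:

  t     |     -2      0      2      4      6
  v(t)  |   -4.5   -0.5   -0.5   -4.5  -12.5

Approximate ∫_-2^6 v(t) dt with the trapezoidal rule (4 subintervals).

Δt = 2.
T_4 = (2/2)·[(-4.5) + 2·(-0.5) + 2·(-0.5) + 2·(-4.5) + (-12.5)] = -28.

-28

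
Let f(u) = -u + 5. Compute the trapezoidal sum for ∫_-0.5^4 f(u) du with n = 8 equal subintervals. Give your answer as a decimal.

Δu = (4 − (-0.5))/8 = 0.5625.
f(-0.5) = 5.5, f(0.0625) = 4.9375, f(0.625) = 4.375, f(1.1875) = 3.8125, f(1.75) = 3.25, f(2.3125) = 2.6875, f(2.875) = 2.125, f(3.4375) = 1.5625, f(4) = 1.
T_8 = (Δu/2)·[f(u_0) + 2f(u_1) + ... + 2f(u_{7}) + f(u_8)].
Sum = 14.625.

14.625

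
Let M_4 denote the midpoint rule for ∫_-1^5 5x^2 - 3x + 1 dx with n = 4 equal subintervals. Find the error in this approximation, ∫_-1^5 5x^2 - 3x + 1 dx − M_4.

5.625

Exact integral: ∫_-1^5 f(x) dx = 180.
M_4 = 174.375.
Error = 180 − 174.375 = 5.625.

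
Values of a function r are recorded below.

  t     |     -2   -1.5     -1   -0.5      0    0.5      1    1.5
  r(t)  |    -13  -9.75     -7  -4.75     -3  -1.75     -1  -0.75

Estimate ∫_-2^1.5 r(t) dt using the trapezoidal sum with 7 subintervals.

Δt = 0.5.
T_7 = (0.5/2)·[(-13) + 2·(-9.75) + 2·(-7) + 2·(-4.75) + 2·(-3) + 2·(-1.75) + 2·(-1) + (-0.75)] = -17.0625.

-17.0625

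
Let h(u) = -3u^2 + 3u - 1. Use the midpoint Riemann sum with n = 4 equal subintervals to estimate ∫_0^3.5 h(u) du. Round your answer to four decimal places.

-27.3301

Δu = (3.5 − 0)/4 = 0.875.
Midpoints: 0.4375, 1.3125, 2.1875, 3.0625.
h(0.4375) = -0.26171875, h(1.3125) = -2.23046875, h(2.1875) = -8.79296875, h(3.0625) = -19.94921875.
Sum = Δu · [h(0.4375) + h(1.3125) + h(2.1875) + h(3.0625)].
Sum ≈ -27.3301.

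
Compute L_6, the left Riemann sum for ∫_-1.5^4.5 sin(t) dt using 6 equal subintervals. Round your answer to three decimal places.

0.248

Δt = (4.5 − (-1.5))/6 = 1.
Left endpoints: -1.5, -0.5, 0.5, 1.5, 2.5, 3.5.
f(-1.5) ≈ -0.997, f(-0.5) ≈ -0.479, f(0.5) ≈ 0.479, f(1.5) ≈ 0.997, f(2.5) ≈ 0.598, f(3.5) ≈ -0.351.
Sum = Δt · [f(-1.5) + f(-0.5) + f(0.5) + ...].
Sum ≈ 0.248.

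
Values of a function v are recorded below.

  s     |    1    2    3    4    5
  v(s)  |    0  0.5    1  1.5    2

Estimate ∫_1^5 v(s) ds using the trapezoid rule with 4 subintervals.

Δs = 1.
T_4 = (1/2)·[0 + 2·0.5 + 2·1 + 2·1.5 + 2] = 4.

4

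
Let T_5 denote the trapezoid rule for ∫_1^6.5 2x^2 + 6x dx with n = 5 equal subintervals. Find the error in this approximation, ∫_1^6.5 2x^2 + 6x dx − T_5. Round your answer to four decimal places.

Exact integral: ∫_1^6.5 f(x) dx ≈ 306.166667.
T_5 = 308.385.
Error ≈ 306.166667 − 308.385 ≈ -2.2183.

-2.2183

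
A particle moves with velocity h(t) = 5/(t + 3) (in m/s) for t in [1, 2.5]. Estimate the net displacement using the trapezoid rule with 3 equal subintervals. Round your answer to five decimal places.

1.59533

Δt = (2.5 − 1)/3 = 0.5.
h(1) = 1.25, h(1.5) = 10/9, h(2) = 1, h(2.5) = 10/11.
T_3 = (Δt/2)·[h(t_0) + 2h(t_1) + 2h(t_2) + h(t_3)].
Sum ≈ 1.59533.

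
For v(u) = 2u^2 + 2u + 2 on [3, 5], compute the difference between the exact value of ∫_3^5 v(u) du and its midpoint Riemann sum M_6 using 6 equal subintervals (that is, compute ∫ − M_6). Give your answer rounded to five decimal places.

0.03704

Exact integral: ∫_3^5 v(u) du ≈ 85.3333333.
M_6 ≈ 85.2962963.
Error ≈ 85.3333333 − 85.2962963 ≈ 0.03704.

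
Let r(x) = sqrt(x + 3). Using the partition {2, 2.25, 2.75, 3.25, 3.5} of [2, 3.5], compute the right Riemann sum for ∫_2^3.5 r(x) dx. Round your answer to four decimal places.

3.6592

Subinterval widths: 0.25, 0.5, 0.5, 0.25.
Right endpoints: 2.25, 2.75, 3.25, 3.5.
r(2.25) ≈ 2.2913, r(2.75) ≈ 2.3979, r(3.25) ≈ 2.5000, r(3.5) ≈ 2.5495.
Sum = Σ Δx_i · r(x_i).
Sum ≈ 3.6592.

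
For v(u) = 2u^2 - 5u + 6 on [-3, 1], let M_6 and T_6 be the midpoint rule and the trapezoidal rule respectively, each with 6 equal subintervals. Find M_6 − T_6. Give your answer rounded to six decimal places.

M_6 ≈ 62.37037037.
T_6 ≈ 63.25925926.
M_6 − T_6 ≈ -0.888889.

-0.888889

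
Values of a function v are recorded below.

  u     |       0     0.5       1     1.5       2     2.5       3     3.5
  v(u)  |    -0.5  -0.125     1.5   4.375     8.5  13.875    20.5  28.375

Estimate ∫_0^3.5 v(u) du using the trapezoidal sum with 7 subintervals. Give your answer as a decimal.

31.28125

Δu = 0.5.
T_7 = (0.5/2)·[(-0.5) + 2·(-0.125) + 2·1.5 + 2·4.375 + 2·8.5 + 2·13.875 + 2·20.5 + 28.375] = 31.28125.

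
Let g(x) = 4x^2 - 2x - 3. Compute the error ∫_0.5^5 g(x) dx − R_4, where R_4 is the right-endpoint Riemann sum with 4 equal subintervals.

Exact integral: ∫_0.5^5 g(x) dx = 128.25.
R_4 = 182.671875.
Error = 128.25 − 182.671875 = -54.421875.

-54.421875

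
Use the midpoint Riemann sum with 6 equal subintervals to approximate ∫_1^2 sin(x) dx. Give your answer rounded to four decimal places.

0.9576

Δx = (2 − 1)/6 = 1/6.
Midpoints: 13/12, 1.25, 17/12, 19/12, 1.75, 23/12.
f(13/12) ≈ 0.8835, f(1.25) ≈ 0.9490, f(17/12) ≈ 0.9881, f(19/12) ≈ 0.9999, f(1.75) ≈ 0.9840, f(23/12) ≈ 0.9408.
Sum = Δx · [f(13/12) + f(1.25) + f(17/12) + ...].
Sum ≈ 0.9576.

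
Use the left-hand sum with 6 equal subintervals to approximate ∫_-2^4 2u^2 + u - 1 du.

Δu = (4 − (-2))/6 = 1.
Left endpoints: -2, -1, 0, 1, 2, 3.
f(-2) = 5, f(-1) = 0, f(0) = -1, f(1) = 2, f(2) = 9, f(3) = 20.
Sum = Δu · [f(-2) + f(-1) + f(0) + ...].
Sum = 35.

35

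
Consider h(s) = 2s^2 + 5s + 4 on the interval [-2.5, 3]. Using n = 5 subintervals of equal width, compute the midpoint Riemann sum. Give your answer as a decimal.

56.1825

Δs = (3 − (-2.5))/5 = 1.1.
Midpoints: -1.95, -0.85, 0.25, 1.35, 2.45.
h(-1.95) = 1.855, h(-0.85) = 1.195, h(0.25) = 5.375, h(1.35) = 14.395, h(2.45) = 28.255.
Sum = Δs · [h(-1.95) + h(-0.85) + h(0.25) + h(1.35) + h(2.45)].
Sum = 56.1825.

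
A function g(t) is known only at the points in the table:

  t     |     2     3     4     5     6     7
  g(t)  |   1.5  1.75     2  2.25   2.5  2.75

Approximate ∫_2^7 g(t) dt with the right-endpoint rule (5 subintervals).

Δt = 1.
Sum = 1·[1.75 + 2 + 2.25 + 2.5 + 2.75] = 11.25.

11.25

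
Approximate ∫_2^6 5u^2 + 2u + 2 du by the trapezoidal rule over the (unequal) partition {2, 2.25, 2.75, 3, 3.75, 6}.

396.640625

Subinterval widths: 0.25, 0.5, 0.25, 0.75, 2.25.
f(2) = 26, f(2.25) = 31.8125, f(2.75) = 45.3125, f(3) = 53, f(3.75) = 79.8125, f(6) = 194.
On each subinterval the trapezoid contributes (Δu_i/2)·[f(u_{i-1}) + f(u_i)].
Sum = 396.640625.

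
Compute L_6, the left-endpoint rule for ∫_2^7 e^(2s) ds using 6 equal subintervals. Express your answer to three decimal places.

Δs = (7 − 2)/6 = 5/6.
Left endpoints: 2, 17/6, 11/3, 4.5, 16/3, 37/6.
f(2) ≈ 54.598, f(17/6) ≈ 289.069, f(11/3) ≈ 1530.475, f(4.5) ≈ 8103.084, f(16/3) ≈ 42901.697, f(37/6) ≈ 227142.609.
Sum = Δs · [f(2) + f(17/6) + f(11/3) + ...].
Sum ≈ 233351.277.

233351.277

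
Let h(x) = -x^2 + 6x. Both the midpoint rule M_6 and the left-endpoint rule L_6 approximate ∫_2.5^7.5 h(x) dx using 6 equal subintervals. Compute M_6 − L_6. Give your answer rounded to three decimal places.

M_6 ≈ 14.87269.
L_6 ≈ 22.33796.
M_6 − L_6 ≈ -7.465.

-7.465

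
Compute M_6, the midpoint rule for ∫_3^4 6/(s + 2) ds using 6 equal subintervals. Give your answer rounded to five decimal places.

Δs = (4 − 3)/6 = 1/6.
Midpoints: 37/12, 3.25, 41/12, 43/12, 3.75, 47/12.
f(37/12) = 72/61, f(3.25) = 8/7, f(41/12) = 72/65, f(43/12) = 72/67, f(3.75) = 24/23, f(47/12) = 72/71.
Sum = Δs · [f(37/12) + f(3.25) + f(41/12) + ...].
Sum ≈ 1.09384.

1.09384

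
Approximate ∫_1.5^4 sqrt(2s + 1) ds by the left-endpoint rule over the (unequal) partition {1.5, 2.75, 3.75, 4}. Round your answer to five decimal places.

Subinterval widths: 1.25, 1, 0.25.
Left endpoints: 1.5, 2.75, 3.75.
f(1.5) ≈ 2.00000, f(2.75) ≈ 2.54951, f(3.75) ≈ 2.91548.
Sum = Σ Δs_i · f(s_i).
Sum ≈ 5.77838.

5.77838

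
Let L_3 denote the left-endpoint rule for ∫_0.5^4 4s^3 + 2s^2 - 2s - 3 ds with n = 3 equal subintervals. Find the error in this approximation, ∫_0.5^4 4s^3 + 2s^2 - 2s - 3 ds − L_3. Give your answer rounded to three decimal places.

140.308

Exact integral: ∫_0.5^4 f(s) ds ≈ 272.27083.
L_3 ≈ 131.96296.
Error ≈ 272.27083 − 131.96296 ≈ 140.308.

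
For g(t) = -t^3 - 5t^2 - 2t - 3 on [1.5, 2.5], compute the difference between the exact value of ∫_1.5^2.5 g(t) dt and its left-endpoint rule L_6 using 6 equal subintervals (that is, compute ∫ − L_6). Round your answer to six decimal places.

-2.803241

Exact integral: ∫_1.5^2.5 g(t) dt ≈ -35.91666667.
L_6 ≈ -33.11342593.
Error ≈ -35.91666667 − (-33.11342593) ≈ -2.803241.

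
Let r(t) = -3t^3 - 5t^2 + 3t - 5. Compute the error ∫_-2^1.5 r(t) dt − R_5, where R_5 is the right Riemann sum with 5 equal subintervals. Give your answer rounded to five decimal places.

5.99229

Exact integral: ∫_-2^1.5 r(t) dt ≈ -30.8802083.
R_5 = -36.8725.
Error ≈ -30.8802083 − (-36.8725) ≈ 5.99229.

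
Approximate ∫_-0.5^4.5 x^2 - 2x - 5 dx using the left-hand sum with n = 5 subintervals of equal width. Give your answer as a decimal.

Δx = (4.5 − (-0.5))/5 = 1.
Left endpoints: -0.5, 0.5, 1.5, 2.5, 3.5.
f(-0.5) = -3.75, f(0.5) = -5.75, f(1.5) = -5.75, f(2.5) = -3.75, f(3.5) = 0.25.
Sum = Δx · [f(-0.5) + f(0.5) + f(1.5) + f(2.5) + f(3.5)].
Sum = -18.75.

-18.75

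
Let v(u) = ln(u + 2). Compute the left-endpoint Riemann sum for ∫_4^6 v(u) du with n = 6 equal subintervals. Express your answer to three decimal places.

Δu = (6 − 4)/6 = 1/3.
Left endpoints: 4, 13/3, 14/3, 5, 16/3, 17/3.
v(4) ≈ 1.792, v(13/3) ≈ 1.846, v(14/3) ≈ 1.897, v(5) ≈ 1.946, v(16/3) ≈ 1.992, v(17/3) ≈ 2.037.
Sum = Δu · [v(4) + v(13/3) + v(14/3) + ...].
Sum ≈ 3.837.

3.837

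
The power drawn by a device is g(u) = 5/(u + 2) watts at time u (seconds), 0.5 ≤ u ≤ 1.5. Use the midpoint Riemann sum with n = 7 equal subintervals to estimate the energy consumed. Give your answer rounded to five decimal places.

1.68203

Δu = (1.5 − 0.5)/7 = 1/7.
Midpoints: 4/7, 5/7, 6/7, 1, 8/7, 9/7, 10/7.
g(4/7) = 35/18, g(5/7) = 35/19, g(6/7) = 1.75, g(1) = 5/3, g(8/7) = 35/22, g(9/7) = 35/23, g(10/7) = 35/24.
Sum = Δu · [g(4/7) + g(5/7) + g(6/7) + ...].
Sum ≈ 1.68203.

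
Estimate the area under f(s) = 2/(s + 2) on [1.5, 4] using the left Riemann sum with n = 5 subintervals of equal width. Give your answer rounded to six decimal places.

Δs = (4 − 1.5)/5 = 0.5.
Left endpoints: 1.5, 2, 2.5, 3, 3.5.
f(1.5) = 4/7, f(2) = 0.5, f(2.5) = 4/9, f(3) = 0.4, f(3.5) = 4/11.
Sum = Δs · [f(1.5) + f(2) + f(2.5) + f(3) + f(3.5)].
Sum ≈ 1.139755.

1.139755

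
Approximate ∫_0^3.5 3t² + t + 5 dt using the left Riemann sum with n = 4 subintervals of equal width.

Δt = (3.5 − 0)/4 = 0.875.
Left endpoints: 0, 0.875, 1.75, 2.625.
f(0) = 5, f(0.875) = 8.171875, f(1.75) = 15.9375, f(2.625) = 28.296875.
Sum = Δt · [f(0) + f(0.875) + f(1.75) + f(2.625)].
Sum = 50.23046875.

50.23046875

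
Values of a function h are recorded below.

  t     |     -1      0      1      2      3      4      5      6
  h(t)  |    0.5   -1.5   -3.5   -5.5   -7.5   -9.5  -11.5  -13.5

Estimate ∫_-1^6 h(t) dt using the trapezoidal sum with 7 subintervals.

Δt = 1.
T_7 = (1/2)·[0.5 + 2·(-1.5) + 2·(-3.5) + 2·(-5.5) + 2·(-7.5) + 2·(-9.5) + 2·(-11.5) + (-13.5)] = -45.5.

-45.5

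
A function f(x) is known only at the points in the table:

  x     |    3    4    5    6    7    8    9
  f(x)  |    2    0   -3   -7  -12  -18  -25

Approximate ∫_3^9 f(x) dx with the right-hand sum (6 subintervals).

Δx = 1.
Sum = 1·[0 + (-3) + (-7) + (-12) + (-18) + (-25)] = -65.

-65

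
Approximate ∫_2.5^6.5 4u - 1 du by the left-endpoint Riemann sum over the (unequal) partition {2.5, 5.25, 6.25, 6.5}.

50.75

Subinterval widths: 2.75, 1, 0.25.
Left endpoints: 2.5, 5.25, 6.25.
f(2.5) = 9, f(5.25) = 20, f(6.25) = 24.
Sum = Σ Δu_i · f(u_i).
Sum = 50.75.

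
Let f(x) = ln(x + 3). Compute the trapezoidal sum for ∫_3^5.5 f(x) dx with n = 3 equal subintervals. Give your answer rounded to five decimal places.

Δx = (5.5 − 3)/3 = 5/6.
f(3) ≈ 1.79176, f(23/6) ≈ 1.92181, f(14/3) ≈ 2.03688, f(5.5) ≈ 2.14007.
T_3 = (Δx/2)·[f(x_0) + 2f(x_1) + 2f(x_2) + f(x_3)].
Sum ≈ 4.93717.

4.93717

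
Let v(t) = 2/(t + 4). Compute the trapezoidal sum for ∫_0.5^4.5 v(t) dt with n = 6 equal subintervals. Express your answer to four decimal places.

1.2746

Δt = (4.5 − 0.5)/6 = 2/3.
v(0.5) = 4/9, v(7/6) = 12/31, v(11/6) = 12/35, v(2.5) = 4/13, v(19/6) = 12/43, v(23/6) = 12/47, v(4.5) = 4/17.
T_6 = (Δt/2)·[v(t_0) + 2v(t_1) + ... + 2v(t_{5}) + v(t_6)].
Sum ≈ 1.2746.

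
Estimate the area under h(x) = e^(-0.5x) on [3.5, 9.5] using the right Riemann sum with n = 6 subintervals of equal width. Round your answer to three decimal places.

Δx = (9.5 − 3.5)/6 = 1.
Right endpoints: 4.5, 5.5, 6.5, 7.5, 8.5, 9.5.
h(4.5) ≈ 0.105, h(5.5) ≈ 0.064, h(6.5) ≈ 0.039, h(7.5) ≈ 0.024, h(8.5) ≈ 0.014, h(9.5) ≈ 0.009.
Sum = Δx · [h(4.5) + h(5.5) + h(6.5) + ...].
Sum ≈ 0.255.

0.255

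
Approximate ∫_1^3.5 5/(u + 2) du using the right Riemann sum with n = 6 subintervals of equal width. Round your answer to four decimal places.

2.8785

Δu = (3.5 − 1)/6 = 5/12.
Right endpoints: 17/12, 11/6, 2.25, 8/3, 37/12, 3.5.
f(17/12) = 60/41, f(11/6) = 30/23, f(2.25) = 20/17, f(8/3) = 15/14, f(37/12) = 60/61, f(3.5) = 10/11.
Sum = Δu · [f(17/12) + f(11/6) + f(2.25) + ...].
Sum ≈ 2.8785.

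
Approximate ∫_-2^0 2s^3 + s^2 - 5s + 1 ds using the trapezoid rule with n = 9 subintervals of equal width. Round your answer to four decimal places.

Δs = (0 − (-2))/9 = 2/9.
f(-2) = -1, f(-16/9) = 1321/729, f(-14/9) = 2675/729, f(-4/3) = 127/27, f(-10/9) = 3679/729, f(-8/9) = 3521/729, f(-2/3) = 113/27, f(-4/9) = 2365/729, f(-2/9) = 1559/729, f(0) = 1.
T_9 = (Δs/2)·[f(s_0) + 2f(s_1) + ... + 2f(s_{8}) + f(s_9)].
Sum ≈ 6.5844.

6.5844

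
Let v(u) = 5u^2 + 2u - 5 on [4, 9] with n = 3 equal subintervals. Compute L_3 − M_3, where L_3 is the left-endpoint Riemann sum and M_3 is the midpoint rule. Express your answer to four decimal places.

L_3 ≈ 880.740741.
M_3 ≈ 1142.546296.
L_3 − M_3 ≈ -261.8056.

-261.8056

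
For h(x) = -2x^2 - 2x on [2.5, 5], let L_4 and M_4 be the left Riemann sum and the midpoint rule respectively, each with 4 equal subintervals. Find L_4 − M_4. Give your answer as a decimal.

12.79296875

L_4 = -78.7109375.
M_4 = -91.50390625.
L_4 − M_4 = 12.79296875.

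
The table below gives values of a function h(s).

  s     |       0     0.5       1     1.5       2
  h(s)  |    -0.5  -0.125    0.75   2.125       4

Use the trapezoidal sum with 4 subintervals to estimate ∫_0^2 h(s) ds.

Δs = 0.5.
T_4 = (0.5/2)·[(-0.5) + 2·(-0.125) + 2·0.75 + 2·2.125 + 4] = 2.25.

2.25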